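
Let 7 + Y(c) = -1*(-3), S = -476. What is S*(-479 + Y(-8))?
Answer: 229908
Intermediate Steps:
Y(c) = -4 (Y(c) = -7 - 1*(-3) = -7 + 3 = -4)
S*(-479 + Y(-8)) = -476*(-479 - 4) = -476*(-483) = 229908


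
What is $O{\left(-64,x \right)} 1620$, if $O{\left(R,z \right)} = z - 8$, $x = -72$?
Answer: $-129600$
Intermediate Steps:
$O{\left(R,z \right)} = -8 + z$
$O{\left(-64,x \right)} 1620 = \left(-8 - 72\right) 1620 = \left(-80\right) 1620 = -129600$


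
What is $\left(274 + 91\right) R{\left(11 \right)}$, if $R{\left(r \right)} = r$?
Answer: $4015$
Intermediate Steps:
$\left(274 + 91\right) R{\left(11 \right)} = \left(274 + 91\right) 11 = 365 \cdot 11 = 4015$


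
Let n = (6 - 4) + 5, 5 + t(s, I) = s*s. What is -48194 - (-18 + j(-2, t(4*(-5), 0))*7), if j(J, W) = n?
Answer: -48225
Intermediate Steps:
t(s, I) = -5 + s² (t(s, I) = -5 + s*s = -5 + s²)
n = 7 (n = 2 + 5 = 7)
j(J, W) = 7
-48194 - (-18 + j(-2, t(4*(-5), 0))*7) = -48194 - (-18 + 7*7) = -48194 - (-18 + 49) = -48194 - 1*31 = -48194 - 31 = -48225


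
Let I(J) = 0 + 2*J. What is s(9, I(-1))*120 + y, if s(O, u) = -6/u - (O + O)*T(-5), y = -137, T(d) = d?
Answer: 11023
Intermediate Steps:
I(J) = 2*J
s(O, u) = -6/u + 10*O (s(O, u) = -6/u - (O + O)*(-5) = -6/u - 2*O*(-5) = -6/u - (-10)*O = -6/u + 10*O)
s(9, I(-1))*120 + y = (-6/(2*(-1)) + 10*9)*120 - 137 = (-6/(-2) + 90)*120 - 137 = (-6*(-½) + 90)*120 - 137 = (3 + 90)*120 - 137 = 93*120 - 137 = 11160 - 137 = 11023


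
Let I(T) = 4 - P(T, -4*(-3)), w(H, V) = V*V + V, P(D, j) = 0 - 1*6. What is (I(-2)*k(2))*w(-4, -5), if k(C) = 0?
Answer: 0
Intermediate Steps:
P(D, j) = -6 (P(D, j) = 0 - 6 = -6)
w(H, V) = V + V² (w(H, V) = V² + V = V + V²)
I(T) = 10 (I(T) = 4 - 1*(-6) = 4 + 6 = 10)
(I(-2)*k(2))*w(-4, -5) = (10*0)*(-5*(1 - 5)) = 0*(-5*(-4)) = 0*20 = 0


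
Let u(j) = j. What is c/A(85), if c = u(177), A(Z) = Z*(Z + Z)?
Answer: 177/14450 ≈ 0.012249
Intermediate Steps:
A(Z) = 2*Z² (A(Z) = Z*(2*Z) = 2*Z²)
c = 177
c/A(85) = 177/((2*85²)) = 177/((2*7225)) = 177/14450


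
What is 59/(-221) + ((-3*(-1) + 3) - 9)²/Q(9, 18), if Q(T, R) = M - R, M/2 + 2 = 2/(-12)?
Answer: -9920/14807 ≈ -0.66995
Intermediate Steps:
M = -13/3 (M = -4 + 2*(2/(-12)) = -4 + 2*(2*(-1/12)) = -4 + 2*(-⅙) = -4 - ⅓ = -13/3 ≈ -4.3333)
Q(T, R) = -13/3 - R
59/(-221) + ((-3*(-1) + 3) - 9)²/Q(9, 18) = 59/(-221) + ((-3*(-1) + 3) - 9)²/(-13/3 - 1*18) = 59*(-1/221) + ((3 + 3) - 9)²/(-13/3 - 18) = -59/221 + (6 - 9)²/(-67/3) = -59/221 + (-3)²*(-3/67) = -59/221 + 9*(-3/67) = -59/221 - 27/67 = -9920/14807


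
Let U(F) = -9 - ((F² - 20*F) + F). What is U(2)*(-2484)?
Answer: -62100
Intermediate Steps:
U(F) = -9 - F² + 19*F (U(F) = -9 - (F² - 19*F) = -9 + (-F² + 19*F) = -9 - F² + 19*F)
U(2)*(-2484) = (-9 - 1*2² + 19*2)*(-2484) = (-9 - 1*4 + 38)*(-2484) = (-9 - 4 + 38)*(-2484) = 25*(-2484) = -62100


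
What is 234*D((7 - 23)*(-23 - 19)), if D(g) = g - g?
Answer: 0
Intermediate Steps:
D(g) = 0
234*D((7 - 23)*(-23 - 19)) = 234*0 = 0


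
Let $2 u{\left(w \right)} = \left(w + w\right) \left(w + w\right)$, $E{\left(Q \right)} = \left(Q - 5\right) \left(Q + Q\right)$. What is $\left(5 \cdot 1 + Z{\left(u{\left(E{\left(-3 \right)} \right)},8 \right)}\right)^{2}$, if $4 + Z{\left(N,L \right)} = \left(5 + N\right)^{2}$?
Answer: $452828611252900$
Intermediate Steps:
$E{\left(Q \right)} = 2 Q \left(-5 + Q\right)$ ($E{\left(Q \right)} = \left(-5 + Q\right) 2 Q = 2 Q \left(-5 + Q\right)$)
$u{\left(w \right)} = 2 w^{2}$ ($u{\left(w \right)} = \frac{\left(w + w\right) \left(w + w\right)}{2} = \frac{2 w 2 w}{2} = \frac{4 w^{2}}{2} = 2 w^{2}$)
$Z{\left(N,L \right)} = -4 + \left(5 + N\right)^{2}$
$\left(5 \cdot 1 + Z{\left(u{\left(E{\left(-3 \right)} \right)},8 \right)}\right)^{2} = \left(5 \cdot 1 - \left(4 - \left(5 + 2 \left(2 \left(-3\right) \left(-5 - 3\right)\right)^{2}\right)^{2}\right)\right)^{2} = \left(5 - \left(4 - \left(5 + 2 \left(2 \left(-3\right) \left(-8\right)\right)^{2}\right)^{2}\right)\right)^{2} = \left(5 - \left(4 - \left(5 + 2 \cdot 48^{2}\right)^{2}\right)\right)^{2} = \left(5 - \left(4 - \left(5 + 2 \cdot 2304\right)^{2}\right)\right)^{2} = \left(5 - \left(4 - \left(5 + 4608\right)^{2}\right)\right)^{2} = \left(5 - \left(4 - 4613^{2}\right)\right)^{2} = \left(5 + \left(-4 + 21279769\right)\right)^{2} = \left(5 + 21279765\right)^{2} = 21279770^{2} = 452828611252900$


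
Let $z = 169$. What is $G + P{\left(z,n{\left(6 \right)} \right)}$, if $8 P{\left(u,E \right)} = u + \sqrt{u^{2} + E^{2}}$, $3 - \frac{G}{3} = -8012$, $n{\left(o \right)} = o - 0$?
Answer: $\frac{192529}{8} + \frac{\sqrt{28597}}{8} \approx 24087.0$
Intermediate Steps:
$n{\left(o \right)} = o$ ($n{\left(o \right)} = o + 0 = o$)
$G = 24045$ ($G = 9 - -24036 = 9 + 24036 = 24045$)
$P{\left(u,E \right)} = \frac{u}{8} + \frac{\sqrt{E^{2} + u^{2}}}{8}$ ($P{\left(u,E \right)} = \frac{u + \sqrt{u^{2} + E^{2}}}{8} = \frac{u + \sqrt{E^{2} + u^{2}}}{8} = \frac{u}{8} + \frac{\sqrt{E^{2} + u^{2}}}{8}$)
$G + P{\left(z,n{\left(6 \right)} \right)} = 24045 + \left(\frac{1}{8} \cdot 169 + \frac{\sqrt{6^{2} + 169^{2}}}{8}\right) = 24045 + \left(\frac{169}{8} + \frac{\sqrt{36 + 28561}}{8}\right) = 24045 + \left(\frac{169}{8} + \frac{\sqrt{28597}}{8}\right) = \frac{192529}{8} + \frac{\sqrt{28597}}{8}$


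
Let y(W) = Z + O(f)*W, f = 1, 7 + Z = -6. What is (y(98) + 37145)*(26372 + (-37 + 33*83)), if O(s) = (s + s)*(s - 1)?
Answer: 1079575768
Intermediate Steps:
Z = -13 (Z = -7 - 6 = -13)
O(s) = 2*s*(-1 + s) (O(s) = (2*s)*(-1 + s) = 2*s*(-1 + s))
y(W) = -13 (y(W) = -13 + (2*1*(-1 + 1))*W = -13 + (2*1*0)*W = -13 + 0*W = -13 + 0 = -13)
(y(98) + 37145)*(26372 + (-37 + 33*83)) = (-13 + 37145)*(26372 + (-37 + 33*83)) = 37132*(26372 + (-37 + 2739)) = 37132*(26372 + 2702) = 37132*29074 = 1079575768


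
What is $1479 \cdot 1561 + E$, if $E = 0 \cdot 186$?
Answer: $2308719$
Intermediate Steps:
$E = 0$
$1479 \cdot 1561 + E = 1479 \cdot 1561 + 0 = 2308719 + 0 = 2308719$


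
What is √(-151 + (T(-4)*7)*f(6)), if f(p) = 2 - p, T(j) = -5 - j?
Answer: I*√123 ≈ 11.091*I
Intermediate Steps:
√(-151 + (T(-4)*7)*f(6)) = √(-151 + ((-5 - 1*(-4))*7)*(2 - 1*6)) = √(-151 + ((-5 + 4)*7)*(2 - 6)) = √(-151 - 1*7*(-4)) = √(-151 - 7*(-4)) = √(-151 + 28) = √(-123) = I*√123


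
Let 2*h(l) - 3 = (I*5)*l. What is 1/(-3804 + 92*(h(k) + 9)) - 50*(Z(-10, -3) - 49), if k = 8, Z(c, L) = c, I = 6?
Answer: 24195901/8202 ≈ 2950.0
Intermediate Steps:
h(l) = 3/2 + 15*l (h(l) = 3/2 + ((6*5)*l)/2 = 3/2 + (30*l)/2 = 3/2 + 15*l)
1/(-3804 + 92*(h(k) + 9)) - 50*(Z(-10, -3) - 49) = 1/(-3804 + 92*((3/2 + 15*8) + 9)) - 50*(-10 - 49) = 1/(-3804 + 92*((3/2 + 120) + 9)) - 50*(-59) = 1/(-3804 + 92*(243/2 + 9)) + 2950 = 1/(-3804 + 92*(261/2)) + 2950 = 1/(-3804 + 12006) + 2950 = 1/8202 + 2950 = 24195901/8202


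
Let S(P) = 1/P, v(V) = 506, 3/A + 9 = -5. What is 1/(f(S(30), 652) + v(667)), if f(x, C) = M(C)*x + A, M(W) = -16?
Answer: 210/106103 ≈ 0.0019792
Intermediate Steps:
A = -3/14 (A = 3/(-9 - 5) = 3/(-14) = 3*(-1/14) = -3/14 ≈ -0.21429)
f(x, C) = -3/14 - 16*x (f(x, C) = -16*x - 3/14 = -3/14 - 16*x)
1/(f(S(30), 652) + v(667)) = 1/((-3/14 - 16/30) + 506) = 1/((-3/14 - 16*1/30) + 506) = 1/((-3/14 - 8/15) + 506) = 1/(-157/210 + 506) = 1/(106103/210) = 210/106103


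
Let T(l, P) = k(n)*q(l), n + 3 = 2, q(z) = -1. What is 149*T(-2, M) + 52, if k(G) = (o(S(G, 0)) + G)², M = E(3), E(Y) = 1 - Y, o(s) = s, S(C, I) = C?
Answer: -544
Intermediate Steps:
n = -1 (n = -3 + 2 = -1)
M = -2 (M = 1 - 1*3 = 1 - 3 = -2)
k(G) = 4*G² (k(G) = (G + G)² = (2*G)² = 4*G²)
T(l, P) = -4 (T(l, P) = (4*(-1)²)*(-1) = (4*1)*(-1) = 4*(-1) = -4)
149*T(-2, M) + 52 = 149*(-4) + 52 = -596 + 52 = -544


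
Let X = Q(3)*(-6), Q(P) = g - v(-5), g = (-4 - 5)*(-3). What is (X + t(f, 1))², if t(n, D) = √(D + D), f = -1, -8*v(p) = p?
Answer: 400721/16 - 633*√2/2 ≈ 24597.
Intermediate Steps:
v(p) = -p/8
g = 27 (g = -9*(-3) = 27)
t(n, D) = √2*√D (t(n, D) = √(2*D) = √2*√D)
Q(P) = 211/8 (Q(P) = 27 - (-1)*(-5)/8 = 27 - 1*5/8 = 27 - 5/8 = 211/8)
X = -633/4 (X = (211/8)*(-6) = -633/4 ≈ -158.25)
(X + t(f, 1))² = (-633/4 + √2*√1)² = (-633/4 + √2*1)² = (-633/4 + √2)²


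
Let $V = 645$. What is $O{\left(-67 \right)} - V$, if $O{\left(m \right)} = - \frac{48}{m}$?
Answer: $- \frac{43167}{67} \approx -644.28$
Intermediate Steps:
$O{\left(-67 \right)} - V = - \frac{48}{-67} - 645 = \left(-48\right) \left(- \frac{1}{67}\right) - 645 = \frac{48}{67} - 645 = - \frac{43167}{67}$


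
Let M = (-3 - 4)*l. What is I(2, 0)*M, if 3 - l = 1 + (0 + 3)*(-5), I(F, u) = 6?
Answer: -714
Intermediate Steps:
l = 17 (l = 3 - (1 + (0 + 3)*(-5)) = 3 - (1 + 3*(-5)) = 3 - (1 - 15) = 3 - 1*(-14) = 3 + 14 = 17)
M = -119 (M = (-3 - 4)*17 = -7*17 = -119)
I(2, 0)*M = 6*(-119) = -714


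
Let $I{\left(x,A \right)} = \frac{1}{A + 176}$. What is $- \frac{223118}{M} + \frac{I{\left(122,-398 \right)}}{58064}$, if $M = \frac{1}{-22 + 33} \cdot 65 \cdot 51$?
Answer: $- \frac{10545470572433}{14243679840} \approx -740.36$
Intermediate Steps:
$I{\left(x,A \right)} = \frac{1}{176 + A}$
$M = \frac{3315}{11}$ ($M = \frac{1}{11} \cdot 65 \cdot 51 = \frac{65}{11} \cdot 51 = \frac{3315}{11} \approx 301.36$)
$- \frac{223118}{M} + \frac{I{\left(122,-398 \right)}}{58064} = - \frac{223118}{\frac{3315}{11}} + \frac{1}{\left(176 - 398\right) 58064} = \left(-223118\right) \frac{11}{3315} + \frac{1}{-222} \cdot \frac{1}{58064} = - \frac{2454298}{3315} - \frac{1}{12890208} = - \frac{10545470572433}{14243679840}$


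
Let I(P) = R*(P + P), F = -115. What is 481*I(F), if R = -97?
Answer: 10731110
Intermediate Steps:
I(P) = -194*P (I(P) = -97*(P + P) = -194*P)
481*I(F) = 481*(-194*(-115)) = 481*22310 = 10731110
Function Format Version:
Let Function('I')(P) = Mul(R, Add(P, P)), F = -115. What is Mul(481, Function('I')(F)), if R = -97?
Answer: 10731110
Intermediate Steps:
Function('I')(P) = Mul(-194, P) (Function('I')(P) = Mul(-97, Add(P, P)) = Mul(-97, Mul(2, P)) = Mul(-194, P))
Mul(481, Function('I')(F)) = Mul(481, Mul(-194, -115)) = Mul(481, 22310) = 10731110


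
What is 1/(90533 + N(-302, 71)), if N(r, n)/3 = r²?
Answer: 1/364145 ≈ 2.7462e-6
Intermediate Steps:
N(r, n) = 3*r²
1/(90533 + N(-302, 71)) = 1/(90533 + 3*(-302)²) = 1/(90533 + 3*91204) = 1/(90533 + 273612) = 1/364145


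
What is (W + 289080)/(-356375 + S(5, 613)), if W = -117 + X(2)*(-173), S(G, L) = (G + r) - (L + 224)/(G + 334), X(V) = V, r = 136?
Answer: -32613721/40254721 ≈ -0.81018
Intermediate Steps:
S(G, L) = 136 + G - (224 + L)/(334 + G) (S(G, L) = (G + 136) - (L + 224)/(G + 334) = (136 + G) - (224 + L)/(334 + G) = 136 + G - (224 + L)/(334 + G))
W = -463 (W = -117 + 2*(-173) = -117 - 346 = -463)
(W + 289080)/(-356375 + S(5, 613)) = (-463 + 289080)/(-356375 + (45200 + 5² - 1*613 + 470*5)/(334 + 5)) = 288617/(-356375 + (45200 + 25 - 613 + 2350)/339) = 288617/(-356375 + (1/339)*46962) = 288617/(-356375 + 15654/113) = 288617/(-40254721/113) = 288617*(-113/40254721) = -32613721/40254721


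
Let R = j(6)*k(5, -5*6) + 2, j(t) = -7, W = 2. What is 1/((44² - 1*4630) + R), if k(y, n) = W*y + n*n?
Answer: -1/9062 ≈ -0.00011035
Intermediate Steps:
k(y, n) = n² + 2*y (k(y, n) = 2*y + n*n = 2*y + n² = n² + 2*y)
R = -6368 (R = -7*((-5*6)² + 2*5) + 2 = -7*((-30)² + 10) + 2 = -7*(900 + 10) + 2 = -7*910 + 2 = -6370 + 2 = -6368)
1/((44² - 1*4630) + R) = 1/((44² - 1*4630) - 6368) = 1/((1936 - 4630) - 6368) = 1/(-2694 - 6368) = 1/(-9062) = -1/9062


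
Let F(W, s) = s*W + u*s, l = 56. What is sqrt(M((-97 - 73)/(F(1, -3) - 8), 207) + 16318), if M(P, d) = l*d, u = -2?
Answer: sqrt(27910) ≈ 167.06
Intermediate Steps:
F(W, s) = -2*s + W*s (F(W, s) = s*W - 2*s = W*s - 2*s = -2*s + W*s)
M(P, d) = 56*d
sqrt(M((-97 - 73)/(F(1, -3) - 8), 207) + 16318) = sqrt(56*207 + 16318) = sqrt(11592 + 16318) = sqrt(27910)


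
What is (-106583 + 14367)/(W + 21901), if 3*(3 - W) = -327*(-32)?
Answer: -11527/2302 ≈ -5.0074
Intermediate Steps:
W = -3485 (W = 3 - (-109)*(-32) = 3 - ⅓*10464 = 3 - 3488 = -3485)
(-106583 + 14367)/(W + 21901) = (-106583 + 14367)/(-3485 + 21901) = -92216/18416 = -92216*1/18416 = -11527/2302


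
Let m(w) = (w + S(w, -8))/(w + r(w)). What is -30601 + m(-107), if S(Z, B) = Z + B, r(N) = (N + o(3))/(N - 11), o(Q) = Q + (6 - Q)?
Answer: -127750443/4175 ≈ -30599.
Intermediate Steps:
o(Q) = 6
r(N) = (6 + N)/(-11 + N) (r(N) = (N + 6)/(N - 11) = (6 + N)/(-11 + N))
S(Z, B) = B + Z
m(w) = (-8 + 2*w)/(w + (6 + w)/(-11 + w)) (m(w) = (w + (-8 + w))/(w + (6 + w)/(-11 + w)) = (-8 + 2*w)/(w + (6 + w)/(-11 + w)))
-30601 + m(-107) = -30601 + 2*(-11 - 107)*(-4 - 107)/(6 - 107 - 107*(-11 - 107)) = -30601 + 2*(-118)*(-111)/(6 - 107 - 107*(-118)) = -30601 + 2*(-118)*(-111)/(6 - 107 + 12626) = -30601 + 2*(-118)*(-111)/12525 = -30601 + 2*(1/12525)*(-118)*(-111) = -30601 + 8732/4175 = -127750443/4175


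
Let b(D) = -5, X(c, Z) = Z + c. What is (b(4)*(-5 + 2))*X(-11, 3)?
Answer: -120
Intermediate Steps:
(b(4)*(-5 + 2))*X(-11, 3) = (-5*(-5 + 2))*(3 - 11) = -5*(-3)*(-8) = 15*(-8) = -120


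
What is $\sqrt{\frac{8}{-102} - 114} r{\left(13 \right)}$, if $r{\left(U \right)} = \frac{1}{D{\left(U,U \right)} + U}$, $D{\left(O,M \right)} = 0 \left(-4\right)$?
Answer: $\frac{i \sqrt{296718}}{663} \approx 0.8216 i$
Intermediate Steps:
$D{\left(O,M \right)} = 0$
$r{\left(U \right)} = \frac{1}{U}$ ($r{\left(U \right)} = \frac{1}{0 + U} = \frac{1}{U}$)
$\sqrt{\frac{8}{-102} - 114} r{\left(13 \right)} = \frac{\sqrt{\frac{8}{-102} - 114}}{13} = \sqrt{8 \left(- \frac{1}{102}\right) - 114} \cdot \frac{1}{13} = \sqrt{- \frac{4}{51} - 114} \cdot \frac{1}{13} = \sqrt{- \frac{5818}{51}} \cdot \frac{1}{13} = \frac{i \sqrt{296718}}{51} \cdot \frac{1}{13} = \frac{i \sqrt{296718}}{663}$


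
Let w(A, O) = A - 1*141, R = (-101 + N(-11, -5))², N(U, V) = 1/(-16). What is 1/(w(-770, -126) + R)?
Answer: 256/2381473 ≈ 0.00010750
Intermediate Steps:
N(U, V) = -1/16
R = 2614689/256 (R = (-101 - 1/16)² = (-1617/16)² = 2614689/256 ≈ 10214.)
w(A, O) = -141 + A (w(A, O) = A - 141 = -141 + A)
1/(w(-770, -126) + R) = 1/((-141 - 770) + 2614689/256) = 1/(-911 + 2614689/256) = 1/(2381473/256) = 256/2381473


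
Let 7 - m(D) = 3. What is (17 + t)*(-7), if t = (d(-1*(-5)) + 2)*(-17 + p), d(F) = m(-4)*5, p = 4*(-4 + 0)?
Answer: 4963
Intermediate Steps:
m(D) = 4 (m(D) = 7 - 1*3 = 7 - 3 = 4)
p = -16 (p = 4*(-4) = -16)
d(F) = 20 (d(F) = 4*5 = 20)
t = -726 (t = (20 + 2)*(-17 - 16) = 22*(-33) = -726)
(17 + t)*(-7) = (17 - 726)*(-7) = -709*(-7) = 4963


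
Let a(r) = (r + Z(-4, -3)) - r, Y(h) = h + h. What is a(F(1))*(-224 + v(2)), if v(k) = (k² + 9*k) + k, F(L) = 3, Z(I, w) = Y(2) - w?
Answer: -1400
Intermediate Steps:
Y(h) = 2*h
Z(I, w) = 4 - w (Z(I, w) = 2*2 - w = 4 - w)
v(k) = k² + 10*k
a(r) = 7 (a(r) = (r + (4 - 1*(-3))) - r = (r + (4 + 3)) - r = (r + 7) - r = (7 + r) - r = 7)
a(F(1))*(-224 + v(2)) = 7*(-224 + 2*(10 + 2)) = 7*(-224 + 2*12) = 7*(-224 + 24) = 7*(-200) = -1400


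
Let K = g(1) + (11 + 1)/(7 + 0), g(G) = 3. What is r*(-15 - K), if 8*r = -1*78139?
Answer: 5391591/28 ≈ 1.9256e+5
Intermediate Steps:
r = -78139/8 (r = (-1*78139)/8 = (⅛)*(-78139) = -78139/8 ≈ -9767.4)
K = 33/7 (K = 3 + (11 + 1)/(7 + 0) = 3 + 12/7 = 33/7 ≈ 4.7143)
r*(-15 - K) = -78139*(-15 - 1*33/7)/8 = -78139*(-15 - 33/7)/8 = -78139/8*(-138/7) = 5391591/28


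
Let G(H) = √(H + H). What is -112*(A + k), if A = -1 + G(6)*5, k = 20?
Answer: -2128 - 1120*√3 ≈ -4067.9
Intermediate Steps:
G(H) = √2*√H (G(H) = √(2*H) = √2*√H)
A = -1 + 10*√3 (A = -1 + (√2*√6)*5 = -1 + (2*√3)*5 = -1 + 10*√3 ≈ 16.320)
-112*(A + k) = -112*((-1 + 10*√3) + 20) = -112*(19 + 10*√3) = -2128 - 1120*√3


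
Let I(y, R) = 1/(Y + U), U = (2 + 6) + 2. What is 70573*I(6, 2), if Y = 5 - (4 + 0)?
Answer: 70573/11 ≈ 6415.7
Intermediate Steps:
U = 10 (U = 8 + 2 = 10)
Y = 1 (Y = 5 - 1*4 = 5 - 4 = 1)
I(y, R) = 1/11 (I(y, R) = 1/(1 + 10) = 1/11)
70573*I(6, 2) = 70573*(1/11) = 70573/11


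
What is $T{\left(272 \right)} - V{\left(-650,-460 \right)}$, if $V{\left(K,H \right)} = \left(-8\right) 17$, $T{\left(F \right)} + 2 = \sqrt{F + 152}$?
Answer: $134 + 2 \sqrt{106} \approx 154.59$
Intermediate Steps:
$T{\left(F \right)} = -2 + \sqrt{152 + F}$ ($T{\left(F \right)} = -2 + \sqrt{F + 152} = -2 + \sqrt{152 + F}$)
$V{\left(K,H \right)} = -136$
$T{\left(272 \right)} - V{\left(-650,-460 \right)} = \left(-2 + \sqrt{152 + 272}\right) - -136 = \left(-2 + \sqrt{424}\right) + 136 = \left(-2 + 2 \sqrt{106}\right) + 136 = 134 + 2 \sqrt{106}$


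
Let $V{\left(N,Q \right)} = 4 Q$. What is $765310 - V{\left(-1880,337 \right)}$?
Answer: $763962$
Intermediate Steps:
$765310 - V{\left(-1880,337 \right)} = 765310 - 4 \cdot 337 = 765310 - 1348 = 763962$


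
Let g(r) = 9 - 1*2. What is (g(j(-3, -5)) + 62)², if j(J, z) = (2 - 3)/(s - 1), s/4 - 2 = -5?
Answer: 4761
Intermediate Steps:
s = -12 (s = 8 + 4*(-5) = 8 - 20 = -12)
j(J, z) = 1/13 (j(J, z) = (2 - 3)/(-12 - 1) = -1/(-13) = -1*(-1/13) = 1/13)
g(r) = 7 (g(r) = 9 - 2 = 7)
(g(j(-3, -5)) + 62)² = (7 + 62)² = 69² = 4761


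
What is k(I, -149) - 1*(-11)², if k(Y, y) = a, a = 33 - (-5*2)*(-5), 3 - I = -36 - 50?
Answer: -138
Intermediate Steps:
I = 89 (I = 3 - (-36 - 50) = 3 - 1*(-86) = 3 + 86 = 89)
a = -17 (a = 33 - (-10)*(-5) = 33 - 1*50 = 33 - 50 = -17)
k(Y, y) = -17
k(I, -149) - 1*(-11)² = -17 - 1*(-11)² = -17 - 1*121 = -17 - 121 = -138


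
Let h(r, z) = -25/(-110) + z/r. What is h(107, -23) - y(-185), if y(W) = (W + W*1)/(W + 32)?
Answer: -866543/360162 ≈ -2.4060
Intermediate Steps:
y(W) = 2*W/(32 + W) (y(W) = (W + W)/(32 + W) = (2*W)/(32 + W) = 2*W/(32 + W))
h(r, z) = 5/22 + z/r (h(r, z) = -25*(-1/110) + z/r = 5/22 + z/r)
h(107, -23) - y(-185) = (5/22 - 23/107) - 2*(-185)/(32 - 185) = (5/22 - 23*1/107) - 2*(-185)/(-153) = (5/22 - 23/107) - 2*(-185)*(-1)/153 = 29/2354 - 1*370/153 = 29/2354 - 370/153 = -866543/360162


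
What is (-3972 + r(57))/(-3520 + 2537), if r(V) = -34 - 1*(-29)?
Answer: 3977/983 ≈ 4.0458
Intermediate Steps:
r(V) = -5 (r(V) = -34 + 29 = -5)
(-3972 + r(57))/(-3520 + 2537) = (-3972 - 5)/(-3520 + 2537) = -3977/(-983) = -3977*(-1/983) = 3977/983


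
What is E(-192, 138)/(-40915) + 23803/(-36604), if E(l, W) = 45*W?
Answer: -240242117/299530532 ≈ -0.80206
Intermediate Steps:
E(-192, 138)/(-40915) + 23803/(-36604) = (45*138)/(-40915) + 23803/(-36604) = 6210*(-1/40915) + 23803*(-1/36604) = -1242/8183 - 23803/36604 = -240242117/299530532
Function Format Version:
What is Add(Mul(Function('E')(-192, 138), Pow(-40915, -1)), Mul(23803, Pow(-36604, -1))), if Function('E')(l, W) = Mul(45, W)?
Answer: Rational(-240242117, 299530532) ≈ -0.80206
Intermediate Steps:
Add(Mul(Function('E')(-192, 138), Pow(-40915, -1)), Mul(23803, Pow(-36604, -1))) = Add(Mul(Mul(45, 138), Pow(-40915, -1)), Mul(23803, Pow(-36604, -1))) = Add(Mul(6210, Rational(-1, 40915)), Mul(23803, Rational(-1, 36604))) = Add(Rational(-1242, 8183), Rational(-23803, 36604)) = Rational(-240242117, 299530532)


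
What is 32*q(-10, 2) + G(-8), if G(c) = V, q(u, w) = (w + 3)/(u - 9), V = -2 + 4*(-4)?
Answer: -502/19 ≈ -26.421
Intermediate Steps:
V = -18 (V = -2 - 16 = -18)
q(u, w) = (3 + w)/(-9 + u)
G(c) = -18
32*q(-10, 2) + G(-8) = 32*((3 + 2)/(-9 - 10)) - 18 = 32*(5/(-19)) - 18 = 32*(-1/19*5) - 18 = 32*(-5/19) - 18 = -160/19 - 18 = -502/19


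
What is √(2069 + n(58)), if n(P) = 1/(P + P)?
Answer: √6960145/58 ≈ 45.486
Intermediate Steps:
n(P) = 1/(2*P)
√(2069 + n(58)) = √(2069 + (½)/58) = √(2069 + (½)*(1/58)) = √(2069 + 1/116) = √(240005/116) = √6960145/58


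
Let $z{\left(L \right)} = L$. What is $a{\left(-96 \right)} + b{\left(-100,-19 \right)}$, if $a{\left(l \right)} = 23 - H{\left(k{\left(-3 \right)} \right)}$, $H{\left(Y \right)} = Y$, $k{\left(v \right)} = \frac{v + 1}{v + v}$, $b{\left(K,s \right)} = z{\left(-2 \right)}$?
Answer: $\frac{62}{3} \approx 20.667$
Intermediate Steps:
$b{\left(K,s \right)} = -2$
$k{\left(v \right)} = \frac{1 + v}{2 v}$
$a{\left(l \right)} = \frac{68}{3}$ ($a{\left(l \right)} = 23 - \frac{1 - 3}{2 \left(-3\right)} = 23 - \frac{1}{2} \left(- \frac{1}{3}\right) \left(-2\right) = 23 - \frac{1}{3} = \frac{68}{3}$)
$a{\left(-96 \right)} + b{\left(-100,-19 \right)} = \frac{68}{3} - 2 = \frac{62}{3}$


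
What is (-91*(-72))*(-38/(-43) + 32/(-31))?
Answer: -1297296/1333 ≈ -973.21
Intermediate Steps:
(-91*(-72))*(-38/(-43) + 32/(-31)) = 6552*(-38*(-1/43) + 32*(-1/31)) = 6552*(38/43 - 32/31) = 6552*(-198/1333) = -1297296/1333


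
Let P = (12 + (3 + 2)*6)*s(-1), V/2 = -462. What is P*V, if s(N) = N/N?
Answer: -38808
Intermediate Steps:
V = -924 (V = 2*(-462) = -924)
s(N) = 1
P = 42 (P = (12 + (3 + 2)*6)*1 = (12 + 5*6)*1 = (12 + 30)*1 = 42*1 = 42)
P*V = 42*(-924) = -38808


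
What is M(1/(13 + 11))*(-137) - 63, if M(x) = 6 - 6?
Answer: -63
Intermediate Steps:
M(x) = 0
M(1/(13 + 11))*(-137) - 63 = 0*(-137) - 63 = 0 - 63 = -63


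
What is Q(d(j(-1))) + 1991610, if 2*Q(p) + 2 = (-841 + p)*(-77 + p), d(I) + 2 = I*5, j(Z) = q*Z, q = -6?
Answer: 4023055/2 ≈ 2.0115e+6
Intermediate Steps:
j(Z) = -6*Z
d(I) = -2 + 5*I (d(I) = -2 + I*5 = -2 + 5*I)
Q(p) = -1 + (-841 + p)*(-77 + p)/2 (Q(p) = -1 + ((-841 + p)*(-77 + p))/2 = -1 + (-841 + p)*(-77 + p)/2)
Q(d(j(-1))) + 1991610 = (64755/2 + (-2 + 5*(-6*(-1)))²/2 - 459*(-2 + 5*(-6*(-1)))) + 1991610 = (64755/2 + (-2 + 5*6)²/2 - 459*(-2 + 5*6)) + 1991610 = (64755/2 + (-2 + 30)²/2 - 459*(-2 + 30)) + 1991610 = (64755/2 + (½)*28² - 459*28) + 1991610 = (64755/2 + (½)*784 - 12852) + 1991610 = (64755/2 + 392 - 12852) + 1991610 = 39835/2 + 1991610 = 4023055/2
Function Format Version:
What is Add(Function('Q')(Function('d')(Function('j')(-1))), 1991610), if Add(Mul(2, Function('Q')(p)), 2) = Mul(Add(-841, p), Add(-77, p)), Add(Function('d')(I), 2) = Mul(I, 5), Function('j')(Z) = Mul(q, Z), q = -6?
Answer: Rational(4023055, 2) ≈ 2.0115e+6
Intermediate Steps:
Function('j')(Z) = Mul(-6, Z)
Function('d')(I) = Add(-2, Mul(5, I)) (Function('d')(I) = Add(-2, Mul(I, 5)) = Add(-2, Mul(5, I)))
Function('Q')(p) = Add(-1, Mul(Rational(1, 2), Add(-841, p), Add(-77, p))) (Function('Q')(p) = Add(-1, Mul(Rational(1, 2), Mul(Add(-841, p), Add(-77, p)))) = Add(-1, Mul(Rational(1, 2), Add(-841, p), Add(-77, p))))
Add(Function('Q')(Function('d')(Function('j')(-1))), 1991610) = Add(Add(Rational(64755, 2), Mul(Rational(1, 2), Pow(Add(-2, Mul(5, Mul(-6, -1))), 2)), Mul(-459, Add(-2, Mul(5, Mul(-6, -1))))), 1991610) = Add(Add(Rational(64755, 2), Mul(Rational(1, 2), Pow(Add(-2, Mul(5, 6)), 2)), Mul(-459, Add(-2, Mul(5, 6)))), 1991610) = Add(Add(Rational(64755, 2), Mul(Rational(1, 2), Pow(Add(-2, 30), 2)), Mul(-459, Add(-2, 30))), 1991610) = Add(Add(Rational(64755, 2), Mul(Rational(1, 2), Pow(28, 2)), Mul(-459, 28)), 1991610) = Add(Add(Rational(64755, 2), Mul(Rational(1, 2), 784), -12852), 1991610) = Add(Add(Rational(64755, 2), 392, -12852), 1991610) = Add(Rational(39835, 2), 1991610) = Rational(4023055, 2)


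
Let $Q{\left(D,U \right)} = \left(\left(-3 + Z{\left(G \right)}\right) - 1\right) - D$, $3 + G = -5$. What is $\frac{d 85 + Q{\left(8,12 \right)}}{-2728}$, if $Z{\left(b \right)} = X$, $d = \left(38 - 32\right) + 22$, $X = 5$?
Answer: $- \frac{2373}{2728} \approx -0.86987$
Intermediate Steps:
$G = -8$ ($G = -3 - 5 = -8$)
$d = 28$ ($d = 6 + 22 = 28$)
$Z{\left(b \right)} = 5$
$Q{\left(D,U \right)} = 1 - D$ ($Q{\left(D,U \right)} = \left(\left(-3 + 5\right) - 1\right) - D = \left(2 - 1\right) - D = 1 - D$)
$\frac{d 85 + Q{\left(8,12 \right)}}{-2728} = \frac{28 \cdot 85 + \left(1 - 8\right)}{-2728} = \left(2380 + \left(1 - 8\right)\right) \left(- \frac{1}{2728}\right) = \left(2380 - 7\right) \left(- \frac{1}{2728}\right) = 2373 \left(- \frac{1}{2728}\right) = - \frac{2373}{2728}$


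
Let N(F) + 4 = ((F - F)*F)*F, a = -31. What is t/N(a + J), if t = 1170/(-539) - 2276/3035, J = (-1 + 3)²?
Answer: 2388857/3271730 ≈ 0.73015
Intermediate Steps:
J = 4 (J = 2² = 4)
t = -4777714/1635865 (t = 1170*(-1/539) - 2276*1/3035 = -1170/539 - 2276/3035 = -4777714/1635865 ≈ -2.9206)
N(F) = -4 (N(F) = -4 + ((F - F)*F)*F = -4 + (0*F)*F = -4 + 0*F = -4 + 0 = -4)
t/N(a + J) = -4777714/1635865/(-4) = -4777714/1635865*(-¼) = 2388857/3271730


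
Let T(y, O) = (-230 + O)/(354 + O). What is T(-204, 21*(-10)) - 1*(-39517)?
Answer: 711251/18 ≈ 39514.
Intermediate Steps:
T(y, O) = (-230 + O)/(354 + O)
T(-204, 21*(-10)) - 1*(-39517) = (-230 + 21*(-10))/(354 + 21*(-10)) - 1*(-39517) = (-230 - 210)/(354 - 210) + 39517 = -440/144 + 39517 = (1/144)*(-440) + 39517 = -55/18 + 39517 = 711251/18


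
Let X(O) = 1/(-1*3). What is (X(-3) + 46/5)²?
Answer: 17689/225 ≈ 78.618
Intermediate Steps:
X(O) = -⅓ (X(O) = 1/(-3) = -⅓)
(X(-3) + 46/5)² = (-⅓ + 46/5)² = (133/15)² = 17689/225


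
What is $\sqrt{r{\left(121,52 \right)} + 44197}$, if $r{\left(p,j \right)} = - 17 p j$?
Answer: $i \sqrt{62767} \approx 250.53 i$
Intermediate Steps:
$r{\left(p,j \right)} = - 17 j p$
$\sqrt{r{\left(121,52 \right)} + 44197} = \sqrt{\left(-17\right) 52 \cdot 121 + 44197} = \sqrt{-106964 + 44197} = \sqrt{-62767} = i \sqrt{62767}$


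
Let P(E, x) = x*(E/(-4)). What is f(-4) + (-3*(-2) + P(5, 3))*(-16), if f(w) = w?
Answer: -40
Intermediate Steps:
P(E, x) = -E*x/4 (P(E, x) = x*(E*(-¼)) = x*(-E/4) = -E*x/4)
f(-4) + (-3*(-2) + P(5, 3))*(-16) = -4 + (-3*(-2) - ¼*5*3)*(-16) = -4 + (6 - 15/4)*(-16) = -4 + (9/4)*(-16) = -4 - 36 = -40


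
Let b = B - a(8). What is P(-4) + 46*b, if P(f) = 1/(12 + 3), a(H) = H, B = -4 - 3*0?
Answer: -8279/15 ≈ -551.93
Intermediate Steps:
B = -4 (B = -4 + 0 = -4)
P(f) = 1/15
b = -12 (b = -4 - 1*8 = -4 - 8 = -12)
P(-4) + 46*b = 1/15 + 46*(-12) = 1/15 - 552 = -8279/15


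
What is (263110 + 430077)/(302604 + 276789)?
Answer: 693187/579393 ≈ 1.1964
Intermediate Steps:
(263110 + 430077)/(302604 + 276789) = 693187/579393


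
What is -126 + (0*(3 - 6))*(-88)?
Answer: -126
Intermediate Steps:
-126 + (0*(3 - 6))*(-88) = -126 + (0*(-3))*(-88) = -126 + 0*(-88) = -126 + 0 = -126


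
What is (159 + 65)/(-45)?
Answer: -224/45 ≈ -4.9778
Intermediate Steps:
(159 + 65)/(-45) = -1/45*224 = -224/45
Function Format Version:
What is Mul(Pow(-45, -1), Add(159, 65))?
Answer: Rational(-224, 45) ≈ -4.9778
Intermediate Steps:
Mul(Pow(-45, -1), Add(159, 65)) = Mul(Rational(-1, 45), 224) = Rational(-224, 45)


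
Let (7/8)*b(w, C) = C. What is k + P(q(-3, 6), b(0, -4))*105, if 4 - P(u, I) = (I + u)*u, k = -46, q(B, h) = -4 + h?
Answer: 914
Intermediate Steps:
b(w, C) = 8*C/7
P(u, I) = 4 - u*(I + u) (P(u, I) = 4 - (I + u)*u = 4 - u*(I + u))
k + P(q(-3, 6), b(0, -4))*105 = -46 + (4 - (-4 + 6)² - (8/7)*(-4)*(-4 + 6))*105 = -46 + (4 - 1*2² - 1*(-32/7)*2)*105 = -46 + (4 - 1*4 + 64/7)*105 = -46 + (4 - 4 + 64/7)*105 = -46 + (64/7)*105 = -46 + 960 = 914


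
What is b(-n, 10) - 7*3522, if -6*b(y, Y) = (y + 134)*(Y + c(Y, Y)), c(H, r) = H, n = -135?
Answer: -76652/3 ≈ -25551.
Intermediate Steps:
b(y, Y) = -Y*(134 + y)/3 (b(y, Y) = -(y + 134)*(Y + Y)/6 = -(134 + y)*2*Y/6 = -Y*(134 + y)/3)
b(-n, 10) - 7*3522 = (⅓)*10*(-134 - (-1)*(-135)) - 7*3522 = (⅓)*10*(-134 - 1*135) - 1*24654 = (⅓)*10*(-134 - 135) - 24654 = (⅓)*10*(-269) - 24654 = -2690/3 - 24654 = -76652/3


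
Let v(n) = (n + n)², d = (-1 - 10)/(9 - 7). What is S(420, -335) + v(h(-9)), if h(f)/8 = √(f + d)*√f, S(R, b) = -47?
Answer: 33361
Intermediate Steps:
d = -11/2 ≈ -5.5000
h(f) = 8*√f*√(-11/2 + f) (h(f) = 8*(√(f - 11/2)*√f) = 8*(√(-11/2 + f)*√f) = 8*(√f*√(-11/2 + f)) = 8*√f*√(-11/2 + f))
v(n) = 4*n² (v(n) = (2*n)² = 4*n²)
S(420, -335) + v(h(-9)) = -47 + 4*(4*√2*√(-9)*√(-11 + 2*(-9)))² = -47 + 4*(4*√2*(3*I)*√(-11 - 18))² = -47 + 4*(4*√2*(3*I)*√(-29))² = -47 + 4*(4*√2*(3*I)*(I*√29))² = -47 + 4*(-12*√58)² = -47 + 4*8352 = -47 + 33408 = 33361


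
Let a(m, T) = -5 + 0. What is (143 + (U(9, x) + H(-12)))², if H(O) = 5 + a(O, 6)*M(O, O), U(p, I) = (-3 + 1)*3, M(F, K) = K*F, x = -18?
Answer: 334084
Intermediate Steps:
M(F, K) = F*K
U(p, I) = -6 (U(p, I) = -2*3 = -6)
a(m, T) = -5
H(O) = 5 - 5*O² (H(O) = 5 - 5*O*O = 5 - 5*O²)
(143 + (U(9, x) + H(-12)))² = (143 + (-6 + (5 - 5*(-12)²)))² = (143 + (-6 + (5 - 5*144)))² = (143 + (-6 + (5 - 720)))² = (143 + (-6 - 715))² = (143 - 721)² = (-578)² = 334084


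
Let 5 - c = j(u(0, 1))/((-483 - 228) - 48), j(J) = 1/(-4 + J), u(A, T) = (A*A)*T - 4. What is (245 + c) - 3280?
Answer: -18398161/6072 ≈ -3030.0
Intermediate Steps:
u(A, T) = -4 + T*A² (u(A, T) = A²*T - 4 = T*A² - 4 = -4 + T*A²)
c = 30359/6072 (c = 5 - 1/((-4 + (-4 + 1*0²))*((-483 - 228) - 48)) = 5 - 1/((-4 + (-4 + 1*0))*(-711 - 48)) = 5 - 1/((-4 + (-4 + 0))*(-759)) = 5 - (-1)/((-4 - 4)*759) = 5 - (-1)/((-8)*759) = 5 - (-1)*(-1)/(8*759) = 5 - 1*1/6072 = 5 - 1/6072 = 30359/6072 ≈ 4.9998)
(245 + c) - 3280 = (245 + 30359/6072) - 3280 = 1517999/6072 - 3280 = -18398161/6072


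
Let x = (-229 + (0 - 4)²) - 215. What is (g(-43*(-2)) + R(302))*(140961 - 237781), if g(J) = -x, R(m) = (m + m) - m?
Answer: -70678600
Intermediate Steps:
x = -428 (x = (-229 + (-4)²) - 215 = (-229 + 16) - 215 = -213 - 215 = -428)
R(m) = m (R(m) = 2*m - m = m)
g(J) = 428 (g(J) = -1*(-428) = 428)
(g(-43*(-2)) + R(302))*(140961 - 237781) = (428 + 302)*(140961 - 237781) = 730*(-96820) = -70678600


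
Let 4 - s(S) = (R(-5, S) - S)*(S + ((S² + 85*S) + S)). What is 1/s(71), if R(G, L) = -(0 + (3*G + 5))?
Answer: 1/684302 ≈ 1.4613e-6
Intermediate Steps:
R(G, L) = -5 - 3*G (R(G, L) = -(0 + (5 + 3*G)) = -(5 + 3*G) = -5 - 3*G)
s(S) = 4 - (10 - S)*(S² + 87*S) (s(S) = 4 - ((-5 - 3*(-5)) - S)*(S + ((S² + 85*S) + S)) = 4 - ((-5 + 15) - S)*(S + (S² + 86*S)) = 4 - (10 - S)*(S² + 87*S))
1/s(71) = 1/(4 + 71³ - 870*71 + 77*71²) = 1/(4 + 357911 - 61770 + 77*5041) = 1/(4 + 357911 - 61770 + 388157) = 1/684302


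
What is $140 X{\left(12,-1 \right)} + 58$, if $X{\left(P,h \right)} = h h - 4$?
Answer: $-362$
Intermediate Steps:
$X{\left(P,h \right)} = -4 + h^{2}$ ($X{\left(P,h \right)} = h^{2} - 4 = -4 + h^{2}$)
$140 X{\left(12,-1 \right)} + 58 = 140 \left(-4 + \left(-1\right)^{2}\right) + 58 = 140 \left(-4 + 1\right) + 58 = 140 \left(-3\right) + 58 = -420 + 58 = -362$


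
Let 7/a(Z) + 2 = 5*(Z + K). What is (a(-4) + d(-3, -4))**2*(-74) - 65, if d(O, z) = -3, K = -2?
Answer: -425813/512 ≈ -831.67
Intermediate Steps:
a(Z) = 7/(-12 + 5*Z) (a(Z) = 7/(-2 + 5*(Z - 2)) = 7/(-2 + 5*(-2 + Z)) = 7/(-2 + (-10 + 5*Z)) = 7/(-12 + 5*Z))
(a(-4) + d(-3, -4))**2*(-74) - 65 = (7/(-12 + 5*(-4)) - 3)**2*(-74) - 65 = (7/(-12 - 20) - 3)**2*(-74) - 65 = (7/(-32) - 3)**2*(-74) - 65 = (7*(-1/32) - 3)**2*(-74) - 65 = (-7/32 - 3)**2*(-74) - 65 = (-103/32)**2*(-74) - 65 = (10609/1024)*(-74) - 65 = -392533/512 - 65 = -425813/512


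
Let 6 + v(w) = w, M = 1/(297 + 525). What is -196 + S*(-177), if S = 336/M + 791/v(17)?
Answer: -537887987/11 ≈ -4.8899e+7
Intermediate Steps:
M = 1/822 ≈ 0.0012165
v(w) = -6 + w
S = 3038903/11 (S = 336/(1/822) + 791/(-6 + 17) = 336*822 + 791/11 = 276192 + 791*(1/11) = 276192 + 791/11 = 3038903/11 ≈ 2.7626e+5)
-196 + S*(-177) = -196 + (3038903/11)*(-177) = -196 - 537885831/11 = -537887987/11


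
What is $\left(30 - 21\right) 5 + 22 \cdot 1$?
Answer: $67$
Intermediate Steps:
$\left(30 - 21\right) 5 + 22 \cdot 1 = \left(30 - 21\right) 5 + 22 = 9 \cdot 5 + 22 = 45 + 22 = 67$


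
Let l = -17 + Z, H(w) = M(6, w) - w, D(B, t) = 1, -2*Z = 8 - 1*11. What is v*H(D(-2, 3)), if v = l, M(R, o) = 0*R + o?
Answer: 0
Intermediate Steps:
M(R, o) = o (M(R, o) = 0 + o = o)
Z = 3/2 (Z = -(8 - 1*11)/2 = -(8 - 11)/2 = -½*(-3) = 3/2 ≈ 1.5000)
H(w) = 0 (H(w) = w - w = 0)
l = -31/2 (l = -17 + 3/2 = -31/2 ≈ -15.500)
v = -31/2 ≈ -15.500
v*H(D(-2, 3)) = -31/2*0 = 0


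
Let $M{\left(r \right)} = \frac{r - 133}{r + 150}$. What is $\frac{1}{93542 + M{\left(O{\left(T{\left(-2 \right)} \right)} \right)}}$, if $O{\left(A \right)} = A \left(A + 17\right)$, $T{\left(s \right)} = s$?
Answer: $\frac{120}{11224877} \approx 1.0691 \cdot 10^{-5}$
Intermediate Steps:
$O{\left(A \right)} = A \left(17 + A\right)$
$M{\left(r \right)} = \frac{-133 + r}{150 + r}$
$\frac{1}{93542 + M{\left(O{\left(T{\left(-2 \right)} \right)} \right)}} = \frac{1}{93542 + \frac{-133 - 2 \left(17 - 2\right)}{150 - 2 \left(17 - 2\right)}} = \frac{1}{93542 + \frac{-133 - 30}{150 - 30}} = \frac{1}{93542 + \frac{1}{120} \left(-163\right)} = \frac{1}{93542 - \frac{163}{120}} = \frac{1}{\frac{11224877}{120}} = \frac{120}{11224877}$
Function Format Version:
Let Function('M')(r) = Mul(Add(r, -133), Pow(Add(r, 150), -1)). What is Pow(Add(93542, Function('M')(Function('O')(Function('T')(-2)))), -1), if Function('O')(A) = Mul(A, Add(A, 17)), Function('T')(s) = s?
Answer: Rational(120, 11224877) ≈ 1.0691e-5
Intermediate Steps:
Function('O')(A) = Mul(A, Add(17, A))
Function('M')(r) = Mul(Pow(Add(150, r), -1), Add(-133, r)) (Function('M')(r) = Mul(Add(-133, r), Pow(Add(150, r), -1)) = Mul(Pow(Add(150, r), -1), Add(-133, r)))
Pow(Add(93542, Function('M')(Function('O')(Function('T')(-2)))), -1) = Pow(Add(93542, Mul(Pow(Add(150, Mul(-2, Add(17, -2))), -1), Add(-133, Mul(-2, Add(17, -2))))), -1) = Pow(Add(93542, Mul(Pow(Add(150, Mul(-2, 15)), -1), Add(-133, Mul(-2, 15)))), -1) = Pow(Add(93542, Mul(Pow(Add(150, -30), -1), Add(-133, -30))), -1) = Pow(Add(93542, Mul(Pow(120, -1), -163)), -1) = Pow(Add(93542, Mul(Rational(1, 120), -163)), -1) = Pow(Add(93542, Rational(-163, 120)), -1) = Pow(Rational(11224877, 120), -1) = Rational(120, 11224877)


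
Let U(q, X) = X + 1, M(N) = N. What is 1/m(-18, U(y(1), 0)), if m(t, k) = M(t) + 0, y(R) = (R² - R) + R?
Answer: -1/18 ≈ -0.055556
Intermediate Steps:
y(R) = R²
U(q, X) = 1 + X
m(t, k) = t (m(t, k) = t + 0 = t)
1/m(-18, U(y(1), 0)) = 1/(-18) = -1/18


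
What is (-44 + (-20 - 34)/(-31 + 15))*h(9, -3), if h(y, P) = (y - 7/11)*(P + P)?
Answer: 22425/11 ≈ 2038.6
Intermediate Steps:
h(y, P) = 2*P*(-7/11 + y) (h(y, P) = (y - 7*1/11)*(2*P) = (y - 7/11)*(2*P) = (-7/11 + y)*(2*P) = 2*P*(-7/11 + y))
(-44 + (-20 - 34)/(-31 + 15))*h(9, -3) = (-44 + (-20 - 34)/(-31 + 15))*((2/11)*(-3)*(-7 + 11*9)) = (-44 - 54/(-16))*((2/11)*(-3)*(-7 + 99)) = (-44 - 54*(-1/16))*((2/11)*(-3)*92) = (-44 + 27/8)*(-552/11) = -325/8*(-552/11) = 22425/11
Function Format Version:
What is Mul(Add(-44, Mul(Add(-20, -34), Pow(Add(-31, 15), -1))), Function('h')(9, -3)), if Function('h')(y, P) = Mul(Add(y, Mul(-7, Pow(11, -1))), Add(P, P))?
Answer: Rational(22425, 11) ≈ 2038.6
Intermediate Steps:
Function('h')(y, P) = Mul(2, P, Add(Rational(-7, 11), y)) (Function('h')(y, P) = Mul(Add(y, Mul(-7, Rational(1, 11))), Mul(2, P)) = Mul(Add(y, Rational(-7, 11)), Mul(2, P)) = Mul(Add(Rational(-7, 11), y), Mul(2, P)) = Mul(2, P, Add(Rational(-7, 11), y)))
Mul(Add(-44, Mul(Add(-20, -34), Pow(Add(-31, 15), -1))), Function('h')(9, -3)) = Mul(Add(-44, Mul(Add(-20, -34), Pow(Add(-31, 15), -1))), Mul(Rational(2, 11), -3, Add(-7, Mul(11, 9)))) = Mul(Add(-44, Mul(-54, Pow(-16, -1))), Mul(Rational(2, 11), -3, Add(-7, 99))) = Mul(Add(-44, Mul(-54, Rational(-1, 16))), Mul(Rational(2, 11), -3, 92)) = Mul(Add(-44, Rational(27, 8)), Rational(-552, 11)) = Mul(Rational(-325, 8), Rational(-552, 11)) = Rational(22425, 11)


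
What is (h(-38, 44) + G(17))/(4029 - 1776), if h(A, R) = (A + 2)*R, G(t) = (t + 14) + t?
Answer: -512/751 ≈ -0.68176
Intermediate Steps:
G(t) = 14 + 2*t (G(t) = (14 + t) + t = 14 + 2*t)
h(A, R) = R*(2 + A) (h(A, R) = (2 + A)*R = R*(2 + A))
(h(-38, 44) + G(17))/(4029 - 1776) = (44*(2 - 38) + (14 + 2*17))/(4029 - 1776) = (44*(-36) + (14 + 34))/2253 = (-1584 + 48)*(1/2253) = -1536*1/2253 = -512/751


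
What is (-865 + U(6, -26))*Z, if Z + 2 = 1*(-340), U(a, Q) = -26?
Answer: 304722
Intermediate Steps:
Z = -342 (Z = -2 + 1*(-340) = -2 - 340 = -342)
(-865 + U(6, -26))*Z = (-865 - 26)*(-342) = -891*(-342) = 304722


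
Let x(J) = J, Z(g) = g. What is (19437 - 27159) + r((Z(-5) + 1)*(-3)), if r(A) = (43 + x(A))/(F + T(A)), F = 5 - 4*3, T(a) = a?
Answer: -7711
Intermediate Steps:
F = -7 (F = 5 - 12 = -7)
r(A) = (43 + A)/(-7 + A)
(19437 - 27159) + r((Z(-5) + 1)*(-3)) = (19437 - 27159) + (43 + (-5 + 1)*(-3))/(-7 + (-5 + 1)*(-3)) = -7722 + (43 - 4*(-3))/(-7 - 4*(-3)) = -7722 + (43 + 12)/(-7 + 12) = -7722 + 55/5 = -7722 + (⅕)*55 = -7722 + 11 = -7711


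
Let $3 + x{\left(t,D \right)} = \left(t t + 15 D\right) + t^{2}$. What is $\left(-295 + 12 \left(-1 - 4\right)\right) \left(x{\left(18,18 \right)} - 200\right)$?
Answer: $-253825$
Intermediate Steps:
$x{\left(t,D \right)} = -3 + 2 t^{2} + 15 D$ ($x{\left(t,D \right)} = -3 + \left(\left(t t + 15 D\right) + t^{2}\right) = -3 + \left(\left(t^{2} + 15 D\right) + t^{2}\right) = -3 + \left(2 t^{2} + 15 D\right) = -3 + 2 t^{2} + 15 D$)
$\left(-295 + 12 \left(-1 - 4\right)\right) \left(x{\left(18,18 \right)} - 200\right) = \left(-295 + 12 \left(-1 - 4\right)\right) \left(\left(-3 + 2 \cdot 18^{2} + 15 \cdot 18\right) - 200\right) = \left(-295 + 12 \left(-5\right)\right) \left(\left(-3 + 2 \cdot 324 + 270\right) - 200\right) = \left(-295 - 60\right) \left(\left(-3 + 648 + 270\right) - 200\right) = - 355 \left(915 - 200\right) = \left(-355\right) 715 = -253825$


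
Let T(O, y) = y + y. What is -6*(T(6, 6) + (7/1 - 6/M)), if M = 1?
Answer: -78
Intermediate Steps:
T(O, y) = 2*y
-6*(T(6, 6) + (7/1 - 6/M)) = -6*(2*6 + (7/1 - 6/1)) = -6*(12 + (7*1 - 6*1)) = -6*(12 + (7 - 6)) = -6*(12 + 1) = -6*13 = -78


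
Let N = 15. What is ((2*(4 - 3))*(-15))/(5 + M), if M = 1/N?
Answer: -225/38 ≈ -5.9211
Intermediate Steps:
M = 1/15 ≈ 0.066667
((2*(4 - 3))*(-15))/(5 + M) = ((2*(4 - 3))*(-15))/(5 + 1/15) = ((2*1)*(-15))/(76/15) = (2*(-15))*(15/76) = -30*15/76 = -225/38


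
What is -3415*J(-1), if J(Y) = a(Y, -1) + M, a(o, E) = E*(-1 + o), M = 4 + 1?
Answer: -23905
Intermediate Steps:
M = 5
J(Y) = 6 - Y (J(Y) = -(-1 + Y) + 5 = (1 - Y) + 5 = 6 - Y)
-3415*J(-1) = -3415*(6 - 1*(-1)) = -3415*(6 + 1) = -3415*7 = -23905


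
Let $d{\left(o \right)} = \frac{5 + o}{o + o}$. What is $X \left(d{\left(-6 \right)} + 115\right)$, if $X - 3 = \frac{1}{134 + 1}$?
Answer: $\frac{280343}{810} \approx 346.1$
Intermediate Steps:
$d{\left(o \right)} = \frac{5 + o}{2 o}$
$X = \frac{406}{135}$ ($X = 3 + \frac{1}{134 + 1} = 3 + \frac{1}{135} = \frac{406}{135} \approx 3.0074$)
$X \left(d{\left(-6 \right)} + 115\right) = \frac{406 \left(\frac{5 - 6}{2 \left(-6\right)} + 115\right)}{135} = \frac{406 \left(\frac{1}{2} \left(- \frac{1}{6}\right) \left(-1\right) + 115\right)}{135} = \frac{406 \left(\frac{1}{12} + 115\right)}{135} = \frac{406}{135} \cdot \frac{1381}{12} = \frac{280343}{810}$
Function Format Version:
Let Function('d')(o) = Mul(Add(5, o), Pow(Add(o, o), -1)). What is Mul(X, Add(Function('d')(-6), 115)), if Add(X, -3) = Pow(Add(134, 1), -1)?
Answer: Rational(280343, 810) ≈ 346.10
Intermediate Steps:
Function('d')(o) = Mul(Rational(1, 2), Pow(o, -1), Add(5, o)) (Function('d')(o) = Mul(Add(5, o), Pow(Mul(2, o), -1)) = Mul(Add(5, o), Mul(Rational(1, 2), Pow(o, -1))) = Mul(Rational(1, 2), Pow(o, -1), Add(5, o)))
X = Rational(406, 135) (X = Add(3, Pow(Add(134, 1), -1)) = Add(3, Pow(135, -1)) = Add(3, Rational(1, 135)) = Rational(406, 135) ≈ 3.0074)
Mul(X, Add(Function('d')(-6), 115)) = Mul(Rational(406, 135), Add(Mul(Rational(1, 2), Pow(-6, -1), Add(5, -6)), 115)) = Mul(Rational(406, 135), Add(Mul(Rational(1, 2), Rational(-1, 6), -1), 115)) = Mul(Rational(406, 135), Add(Rational(1, 12), 115)) = Mul(Rational(406, 135), Rational(1381, 12)) = Rational(280343, 810)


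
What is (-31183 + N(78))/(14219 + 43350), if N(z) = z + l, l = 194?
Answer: -30911/57569 ≈ -0.53694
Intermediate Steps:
N(z) = 194 + z (N(z) = z + 194 = 194 + z)
(-31183 + N(78))/(14219 + 43350) = (-31183 + (194 + 78))/(14219 + 43350) = (-31183 + 272)/57569 = -30911*1/57569 = -30911/57569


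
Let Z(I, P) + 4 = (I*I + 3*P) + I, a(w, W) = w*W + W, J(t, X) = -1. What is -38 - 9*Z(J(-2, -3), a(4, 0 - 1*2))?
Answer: 268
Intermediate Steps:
a(w, W) = W + W*w (a(w, W) = W*w + W = W + W*w)
Z(I, P) = -4 + I + I² + 3*P (Z(I, P) = -4 + ((I*I + 3*P) + I) = -4 + ((I² + 3*P) + I) = -4 + (I + I² + 3*P) = -4 + I + I² + 3*P)
-38 - 9*Z(J(-2, -3), a(4, 0 - 1*2)) = -38 - 9*(-4 - 1 + (-1)² + 3*((0 - 1*2)*(1 + 4))) = -38 - 9*(-4 - 1 + 1 + 3*((0 - 2)*5)) = -38 - 9*(-4 - 1 + 1 + 3*(-2*5)) = -38 - 9*(-4 - 1 + 1 + 3*(-10)) = -38 - 9*(-4 - 1 + 1 - 30) = -38 - 9*(-34) = -38 + 306 = 268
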